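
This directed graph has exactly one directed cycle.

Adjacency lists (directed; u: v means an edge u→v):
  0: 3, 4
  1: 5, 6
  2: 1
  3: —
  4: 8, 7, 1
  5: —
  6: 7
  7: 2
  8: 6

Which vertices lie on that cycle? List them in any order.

DFS with gray/black marking from 7:
7 gray
  2 gray
    1 gray
      5 gray
      5 black
      6 gray
        6→7: 7 is gray → back edge
Back edge closes the cycle 7 → 2 → 1 → 6 → 7; its vertices are {1, 2, 6, 7}.

1, 2, 6, 7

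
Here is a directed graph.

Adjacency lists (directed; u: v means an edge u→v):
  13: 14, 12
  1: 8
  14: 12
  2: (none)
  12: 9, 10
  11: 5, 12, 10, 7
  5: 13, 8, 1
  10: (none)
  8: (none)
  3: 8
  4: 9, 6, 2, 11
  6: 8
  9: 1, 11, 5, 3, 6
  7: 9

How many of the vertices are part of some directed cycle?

7

A vertex is on a directed cycle iff it belongs to a strongly connected component of size ≥ 2 (or has a self-loop).
The vertices on cycles are {5, 7, 9, 11, 12, 13, 14} — 7 in total.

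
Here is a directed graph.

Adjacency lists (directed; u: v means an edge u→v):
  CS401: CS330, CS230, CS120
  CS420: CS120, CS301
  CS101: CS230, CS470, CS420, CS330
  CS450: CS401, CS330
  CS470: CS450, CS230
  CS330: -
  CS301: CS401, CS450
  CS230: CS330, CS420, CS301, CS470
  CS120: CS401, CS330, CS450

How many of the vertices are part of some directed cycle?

7

A vertex is on a directed cycle iff it belongs to a strongly connected component of size ≥ 2 (or has a self-loop).
The vertices on cycles are {CS120, CS230, CS301, CS401, CS420, CS450, CS470} — 7 in total.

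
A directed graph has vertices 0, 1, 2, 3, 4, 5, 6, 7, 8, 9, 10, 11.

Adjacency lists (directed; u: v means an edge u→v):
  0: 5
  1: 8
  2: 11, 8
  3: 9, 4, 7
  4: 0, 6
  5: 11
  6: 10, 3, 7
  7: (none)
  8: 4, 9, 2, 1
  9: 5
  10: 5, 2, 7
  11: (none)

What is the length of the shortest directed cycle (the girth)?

2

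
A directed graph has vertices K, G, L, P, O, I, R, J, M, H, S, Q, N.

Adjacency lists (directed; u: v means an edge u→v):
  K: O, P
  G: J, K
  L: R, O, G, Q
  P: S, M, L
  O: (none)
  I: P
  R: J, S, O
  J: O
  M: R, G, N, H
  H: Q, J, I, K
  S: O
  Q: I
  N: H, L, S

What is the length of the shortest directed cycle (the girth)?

4

For each vertex v, BFS finds the shortest path from v back to v.
The shortest such closed walk is P → L → G → K → P, length 4.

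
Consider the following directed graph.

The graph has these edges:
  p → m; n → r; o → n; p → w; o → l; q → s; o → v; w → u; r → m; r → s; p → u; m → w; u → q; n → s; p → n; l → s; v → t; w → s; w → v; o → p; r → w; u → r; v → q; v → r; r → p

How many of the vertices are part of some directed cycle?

7

A vertex is on a directed cycle iff it belongs to a strongly connected component of size ≥ 2 (or has a self-loop).
The vertices on cycles are {m, n, p, r, u, v, w} — 7 in total.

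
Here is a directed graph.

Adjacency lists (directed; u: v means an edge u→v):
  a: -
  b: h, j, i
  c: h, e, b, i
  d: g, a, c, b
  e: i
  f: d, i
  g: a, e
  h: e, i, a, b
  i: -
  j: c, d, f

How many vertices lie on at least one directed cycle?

6

A vertex is on a directed cycle iff it belongs to a strongly connected component of size ≥ 2 (or has a self-loop).
The vertices on cycles are {b, c, d, f, h, j} — 6 in total.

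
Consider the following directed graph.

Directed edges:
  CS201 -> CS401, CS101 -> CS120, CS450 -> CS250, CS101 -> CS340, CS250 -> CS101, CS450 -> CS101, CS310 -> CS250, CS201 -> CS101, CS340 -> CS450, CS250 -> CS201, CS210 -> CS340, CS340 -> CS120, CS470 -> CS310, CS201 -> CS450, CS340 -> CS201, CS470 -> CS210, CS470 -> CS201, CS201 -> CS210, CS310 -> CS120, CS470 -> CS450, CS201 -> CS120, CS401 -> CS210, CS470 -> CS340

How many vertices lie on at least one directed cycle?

A vertex is on a directed cycle iff it belongs to a strongly connected component of size ≥ 2 (or has a self-loop).
The vertices on cycles are {CS101, CS201, CS210, CS250, CS340, CS401, CS450} — 7 in total.

7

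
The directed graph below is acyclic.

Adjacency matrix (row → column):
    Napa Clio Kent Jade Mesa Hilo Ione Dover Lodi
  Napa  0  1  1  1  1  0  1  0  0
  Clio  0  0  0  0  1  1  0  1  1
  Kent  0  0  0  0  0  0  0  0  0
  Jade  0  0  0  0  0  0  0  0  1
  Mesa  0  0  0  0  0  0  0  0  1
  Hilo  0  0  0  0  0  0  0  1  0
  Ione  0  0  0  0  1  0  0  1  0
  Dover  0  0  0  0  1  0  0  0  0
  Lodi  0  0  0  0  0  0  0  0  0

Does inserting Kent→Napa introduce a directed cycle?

Yes

Adding Kent→Napa creates a cycle iff Napa can already reach Kent.
Path from Napa: Napa → Kent.
So Napa → … → Kent → Napa is a cycle.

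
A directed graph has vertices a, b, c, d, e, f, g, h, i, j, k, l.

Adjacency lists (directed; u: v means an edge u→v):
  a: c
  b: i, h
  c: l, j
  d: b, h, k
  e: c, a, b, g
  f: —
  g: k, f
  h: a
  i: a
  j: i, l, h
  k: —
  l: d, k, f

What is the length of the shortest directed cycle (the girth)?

4

For each vertex v, BFS finds the shortest path from v back to v.
The shortest such closed walk is c → j → h → a → c, length 4.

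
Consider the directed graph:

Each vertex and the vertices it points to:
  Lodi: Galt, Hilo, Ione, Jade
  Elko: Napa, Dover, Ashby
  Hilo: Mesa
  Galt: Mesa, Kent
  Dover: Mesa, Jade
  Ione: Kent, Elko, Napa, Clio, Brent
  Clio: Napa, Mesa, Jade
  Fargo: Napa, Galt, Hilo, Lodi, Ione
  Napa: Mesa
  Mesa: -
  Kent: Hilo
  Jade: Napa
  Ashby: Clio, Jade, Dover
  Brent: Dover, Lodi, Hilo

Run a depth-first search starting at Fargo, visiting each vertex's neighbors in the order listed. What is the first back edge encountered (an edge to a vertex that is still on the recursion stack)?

DFS from Fargo (visiting each vertex's neighbors in the order listed); mark gray on enter, black on exit:
Fargo gray
  Napa gray
    Mesa gray
    Mesa black
  Napa black
  Galt gray
    Galt→Mesa: Mesa black — skip
    Kent gray
      Hilo gray
        Hilo→Mesa: Mesa black — skip
      Hilo black
    Kent black
  Galt black
  Fargo→Hilo: Hilo black — skip
  Lodi gray
    Lodi→Galt: Galt black — skip
    Lodi→Hilo: Hilo black — skip
    Ione gray
      Ione→Kent: Kent black — skip
      Elko gray
        Elko→Napa: Napa black — skip
        Dover gray
          Dover→Mesa: Mesa black — skip
          Jade gray
            Jade→Napa: Napa black — skip
          Jade black
        Dover black
        Ashby gray
          Clio gray
            Clio→Napa: Napa black — skip
            Clio→Mesa: Mesa black — skip
            Clio→Jade: Jade black — skip
          Clio black
          Ashby→Jade: Jade black — skip
          Ashby→Dover: Dover black — skip
        Ashby black
      Elko black
      Ione→Napa: Napa black — skip
      Ione→Clio: Clio black — skip
      Brent gray
        Brent→Dover: Dover black — skip
        Brent→Lodi: Lodi is gray → back edge
First back edge: Brent → Lodi.

Brent→Lodi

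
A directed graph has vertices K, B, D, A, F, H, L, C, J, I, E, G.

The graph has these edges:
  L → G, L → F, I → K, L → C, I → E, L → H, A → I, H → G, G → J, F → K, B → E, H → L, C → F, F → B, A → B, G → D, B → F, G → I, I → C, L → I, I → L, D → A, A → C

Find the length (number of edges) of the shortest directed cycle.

2

For each vertex v, BFS finds the shortest path from v back to v.
The shortest such closed walk is H → L → H, length 2.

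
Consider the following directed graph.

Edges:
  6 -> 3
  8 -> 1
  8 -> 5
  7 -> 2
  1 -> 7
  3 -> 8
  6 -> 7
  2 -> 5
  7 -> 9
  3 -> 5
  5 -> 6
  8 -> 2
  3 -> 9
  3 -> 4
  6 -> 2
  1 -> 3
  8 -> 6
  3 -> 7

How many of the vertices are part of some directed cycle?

A vertex is on a directed cycle iff it belongs to a strongly connected component of size ≥ 2 (or has a self-loop).
The vertices on cycles are {1, 2, 3, 5, 6, 7, 8} — 7 in total.

7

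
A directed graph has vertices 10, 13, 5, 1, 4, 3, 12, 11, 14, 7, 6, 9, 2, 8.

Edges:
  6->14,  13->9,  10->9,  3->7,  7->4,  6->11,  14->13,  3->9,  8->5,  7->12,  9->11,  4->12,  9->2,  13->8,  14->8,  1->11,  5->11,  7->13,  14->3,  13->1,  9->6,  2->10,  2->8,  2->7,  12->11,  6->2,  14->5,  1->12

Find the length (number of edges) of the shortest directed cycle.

For each vertex v, BFS finds the shortest path from v back to v.
The shortest such closed walk is 9 → 2 → 10 → 9, length 3.

3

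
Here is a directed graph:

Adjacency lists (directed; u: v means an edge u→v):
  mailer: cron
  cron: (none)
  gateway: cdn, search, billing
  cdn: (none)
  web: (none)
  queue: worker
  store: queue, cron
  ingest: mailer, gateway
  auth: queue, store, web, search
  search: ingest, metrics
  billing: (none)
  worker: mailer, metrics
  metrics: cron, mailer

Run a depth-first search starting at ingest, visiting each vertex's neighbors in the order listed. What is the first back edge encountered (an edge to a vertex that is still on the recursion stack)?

search→ingest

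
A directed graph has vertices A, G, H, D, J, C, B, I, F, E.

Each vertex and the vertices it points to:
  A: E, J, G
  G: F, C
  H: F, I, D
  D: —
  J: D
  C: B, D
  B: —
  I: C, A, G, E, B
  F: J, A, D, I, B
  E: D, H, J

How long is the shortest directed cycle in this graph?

For each vertex v, BFS finds the shortest path from v back to v.
The shortest such closed walk is H → I → E → H, length 3.

3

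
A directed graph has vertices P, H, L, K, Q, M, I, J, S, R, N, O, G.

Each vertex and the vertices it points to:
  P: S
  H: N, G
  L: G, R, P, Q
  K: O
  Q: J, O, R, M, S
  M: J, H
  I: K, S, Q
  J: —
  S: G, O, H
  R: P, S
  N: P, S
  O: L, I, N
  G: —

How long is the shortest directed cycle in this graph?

3

For each vertex v, BFS finds the shortest path from v back to v.
The shortest such closed walk is O → N → S → O, length 3.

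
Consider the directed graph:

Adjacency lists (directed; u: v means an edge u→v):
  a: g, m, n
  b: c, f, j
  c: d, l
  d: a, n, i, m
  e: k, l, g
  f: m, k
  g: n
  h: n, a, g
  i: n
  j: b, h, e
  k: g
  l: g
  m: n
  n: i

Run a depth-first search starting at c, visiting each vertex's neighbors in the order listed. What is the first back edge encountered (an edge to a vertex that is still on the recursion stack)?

i->n

DFS from c (visiting each vertex's neighbors in the order listed); mark gray on enter, black on exit:
c gray
  d gray
    a gray
      g gray
        n gray
          i gray
            i→n: n is gray → back edge
First back edge: i → n.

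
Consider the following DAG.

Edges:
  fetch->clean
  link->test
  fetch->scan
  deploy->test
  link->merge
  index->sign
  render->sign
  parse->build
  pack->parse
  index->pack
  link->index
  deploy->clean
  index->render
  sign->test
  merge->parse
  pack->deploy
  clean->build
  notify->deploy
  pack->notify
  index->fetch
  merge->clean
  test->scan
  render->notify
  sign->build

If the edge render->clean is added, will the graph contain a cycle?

No

Adding render→clean creates a cycle iff clean can already reach render.
Explore from clean: no path reaches render. The graph stays acyclic.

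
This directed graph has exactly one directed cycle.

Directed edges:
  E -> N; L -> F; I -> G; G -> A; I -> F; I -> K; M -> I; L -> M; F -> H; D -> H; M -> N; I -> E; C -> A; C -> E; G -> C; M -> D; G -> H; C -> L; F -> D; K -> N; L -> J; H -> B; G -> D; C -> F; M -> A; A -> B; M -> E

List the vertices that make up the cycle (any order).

DFS with gray/black marking from I:
I gray
  K gray
    N gray
    N black
  K black
  E gray
    E→N: N black — skip
  E black
  G gray
    C gray
      L gray
        J gray
        J black
        F gray
          H gray
            B gray
            B black
          H black
          D gray
            D→H: H black — skip
          D black
        F black
        M gray
          M→E: E black — skip
          M→N: N black — skip
          A gray
            A→B: B black — skip
          A black
          M→D: D black — skip
          M→I: I is gray → back edge
Back edge closes the cycle I → G → C → L → M → I; its vertices are {C, G, I, L, M}.

C, G, I, L, M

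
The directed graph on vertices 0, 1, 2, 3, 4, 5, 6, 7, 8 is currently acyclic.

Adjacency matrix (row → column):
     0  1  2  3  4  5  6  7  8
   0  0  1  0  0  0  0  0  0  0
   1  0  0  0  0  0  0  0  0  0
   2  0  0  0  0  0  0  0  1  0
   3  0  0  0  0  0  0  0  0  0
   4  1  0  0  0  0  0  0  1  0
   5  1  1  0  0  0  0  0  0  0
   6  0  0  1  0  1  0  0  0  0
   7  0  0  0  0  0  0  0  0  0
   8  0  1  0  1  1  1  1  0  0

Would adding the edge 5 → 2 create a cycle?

No

Adding 5→2 creates a cycle iff 2 can already reach 5.
Explore from 2: no path reaches 5. The graph stays acyclic.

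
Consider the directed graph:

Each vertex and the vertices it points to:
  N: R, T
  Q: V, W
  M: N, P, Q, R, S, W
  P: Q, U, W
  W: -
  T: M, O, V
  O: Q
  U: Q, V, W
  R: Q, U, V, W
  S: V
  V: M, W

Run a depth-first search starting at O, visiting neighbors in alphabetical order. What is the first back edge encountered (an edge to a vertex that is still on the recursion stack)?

R→Q

DFS from O (visiting neighbors in alphabetical order); mark gray on enter, black on exit:
O gray
  Q gray
    V gray
      M gray
        N gray
          R gray
            R→Q: Q is gray → back edge
First back edge: R → Q.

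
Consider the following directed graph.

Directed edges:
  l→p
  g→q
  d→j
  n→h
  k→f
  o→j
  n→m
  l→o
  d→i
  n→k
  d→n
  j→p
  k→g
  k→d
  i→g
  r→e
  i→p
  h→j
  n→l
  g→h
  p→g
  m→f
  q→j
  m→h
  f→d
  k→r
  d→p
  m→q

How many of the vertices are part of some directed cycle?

10

A vertex is on a directed cycle iff it belongs to a strongly connected component of size ≥ 2 (or has a self-loop).
The vertices on cycles are {d, f, g, h, j, k, m, n, p, q} — 10 in total.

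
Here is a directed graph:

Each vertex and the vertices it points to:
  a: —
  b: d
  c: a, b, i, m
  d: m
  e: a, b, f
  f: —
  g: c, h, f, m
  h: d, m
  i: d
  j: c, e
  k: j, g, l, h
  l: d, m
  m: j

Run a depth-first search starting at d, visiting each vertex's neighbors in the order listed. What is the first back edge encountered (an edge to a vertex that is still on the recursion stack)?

b→d

DFS from d (visiting each vertex's neighbors in the order listed); mark gray on enter, black on exit:
d gray
  m gray
    j gray
      c gray
        a gray
        a black
        b gray
          b→d: d is gray → back edge
First back edge: b → d.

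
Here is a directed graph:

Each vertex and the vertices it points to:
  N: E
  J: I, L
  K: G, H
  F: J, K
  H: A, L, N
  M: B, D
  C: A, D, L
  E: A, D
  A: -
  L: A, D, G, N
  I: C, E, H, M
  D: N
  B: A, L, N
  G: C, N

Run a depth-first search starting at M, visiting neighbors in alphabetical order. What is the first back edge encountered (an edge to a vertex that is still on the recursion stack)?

E→D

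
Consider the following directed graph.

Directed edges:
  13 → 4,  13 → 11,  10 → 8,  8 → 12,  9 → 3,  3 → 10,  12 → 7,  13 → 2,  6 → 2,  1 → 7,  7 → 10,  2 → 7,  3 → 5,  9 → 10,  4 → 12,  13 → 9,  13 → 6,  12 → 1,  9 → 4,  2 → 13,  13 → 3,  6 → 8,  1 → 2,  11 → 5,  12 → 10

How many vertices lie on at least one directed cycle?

11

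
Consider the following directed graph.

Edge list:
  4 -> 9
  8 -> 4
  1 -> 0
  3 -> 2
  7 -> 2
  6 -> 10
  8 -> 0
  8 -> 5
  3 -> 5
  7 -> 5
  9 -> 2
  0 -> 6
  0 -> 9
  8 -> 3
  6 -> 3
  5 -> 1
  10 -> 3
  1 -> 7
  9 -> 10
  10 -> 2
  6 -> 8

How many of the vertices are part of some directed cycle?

A vertex is on a directed cycle iff it belongs to a strongly connected component of size ≥ 2 (or has a self-loop).
The vertices on cycles are {0, 1, 3, 4, 5, 6, 7, 8, 9, 10} — 10 in total.

10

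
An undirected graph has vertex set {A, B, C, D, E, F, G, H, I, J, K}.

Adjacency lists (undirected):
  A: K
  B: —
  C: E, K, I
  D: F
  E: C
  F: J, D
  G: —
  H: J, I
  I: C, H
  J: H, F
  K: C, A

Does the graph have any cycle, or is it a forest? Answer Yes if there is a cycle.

DFS, tracking each vertex's parent; an edge to a visited non-parent vertex closes a cycle.
Start from I:
visit I (parent –)
  visit C (parent I)
    visit E (parent C)
      E–C: parent, skip
    visit K (parent C)
      K–C: parent, skip
      visit A (parent K)
        A–K: parent, skip
    C–I: parent, skip
  visit H (parent I)
    visit J (parent H)
      J–H: parent, skip
      visit F (parent J)
        F–J: parent, skip
        visit D (parent F)
          D–F: parent, skip
    H–I: parent, skip
visit B (parent –)
visit G (parent –)
No non-parent visited neighbor found — the graph is a forest.

No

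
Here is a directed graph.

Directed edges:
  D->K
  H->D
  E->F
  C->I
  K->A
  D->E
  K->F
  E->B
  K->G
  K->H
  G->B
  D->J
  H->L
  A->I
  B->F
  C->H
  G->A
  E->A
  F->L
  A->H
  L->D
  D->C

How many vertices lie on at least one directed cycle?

10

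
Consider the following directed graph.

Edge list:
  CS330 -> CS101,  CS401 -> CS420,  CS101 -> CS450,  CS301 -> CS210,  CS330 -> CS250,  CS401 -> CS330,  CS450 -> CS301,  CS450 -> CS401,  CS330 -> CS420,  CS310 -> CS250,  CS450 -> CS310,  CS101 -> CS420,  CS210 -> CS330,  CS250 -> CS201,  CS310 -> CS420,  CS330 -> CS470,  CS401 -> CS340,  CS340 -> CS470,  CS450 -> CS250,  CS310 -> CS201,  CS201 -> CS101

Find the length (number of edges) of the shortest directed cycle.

For each vertex v, BFS finds the shortest path from v back to v.
The shortest such closed walk is CS450 → CS401 → CS330 → CS101 → CS450, length 4.

4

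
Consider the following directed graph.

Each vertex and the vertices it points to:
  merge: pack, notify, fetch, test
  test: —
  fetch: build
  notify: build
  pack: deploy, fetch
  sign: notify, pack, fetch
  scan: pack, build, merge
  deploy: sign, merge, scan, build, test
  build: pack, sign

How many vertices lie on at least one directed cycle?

A vertex is on a directed cycle iff it belongs to a strongly connected component of size ≥ 2 (or has a self-loop).
The vertices on cycles are {pack, scan, sign, build, fetch, merge, deploy, notify} — 8 in total.

8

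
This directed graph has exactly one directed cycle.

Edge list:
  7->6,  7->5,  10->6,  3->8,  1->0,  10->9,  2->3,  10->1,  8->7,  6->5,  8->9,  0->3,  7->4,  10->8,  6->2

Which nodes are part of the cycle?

2, 3, 6, 7, 8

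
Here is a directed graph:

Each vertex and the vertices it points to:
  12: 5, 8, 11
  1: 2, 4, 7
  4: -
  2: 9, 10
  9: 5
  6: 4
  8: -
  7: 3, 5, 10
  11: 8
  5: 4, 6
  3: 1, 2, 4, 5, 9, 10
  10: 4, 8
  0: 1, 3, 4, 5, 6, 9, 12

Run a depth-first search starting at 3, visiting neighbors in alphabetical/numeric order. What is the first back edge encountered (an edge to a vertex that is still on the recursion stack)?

DFS from 3 (visiting neighbors in alphabetical/numeric order); mark gray on enter, black on exit:
3 gray
  1 gray
    2 gray
      9 gray
        5 gray
          4 gray
          4 black
          6 gray
            6→4: 4 black — skip
          6 black
        5 black
      9 black
      10 gray
        10→4: 4 black — skip
        8 gray
        8 black
      10 black
    2 black
    1→4: 4 black — skip
    7 gray
      7→3: 3 is gray → back edge
First back edge: 7 → 3.

7->3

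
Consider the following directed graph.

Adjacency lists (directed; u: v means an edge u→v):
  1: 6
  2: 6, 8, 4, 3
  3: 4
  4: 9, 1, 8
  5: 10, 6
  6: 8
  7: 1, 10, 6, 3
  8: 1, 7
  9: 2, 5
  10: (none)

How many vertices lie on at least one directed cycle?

9

A vertex is on a directed cycle iff it belongs to a strongly connected component of size ≥ 2 (or has a self-loop).
The vertices on cycles are {1, 2, 3, 4, 5, 6, 7, 8, 9} — 9 in total.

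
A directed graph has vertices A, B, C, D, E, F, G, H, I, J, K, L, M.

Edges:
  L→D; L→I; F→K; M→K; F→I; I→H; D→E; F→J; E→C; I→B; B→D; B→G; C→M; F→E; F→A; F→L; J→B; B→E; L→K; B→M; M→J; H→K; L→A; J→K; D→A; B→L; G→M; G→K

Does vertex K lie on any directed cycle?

K lies on a cycle iff there is a path from K back to itself.
Exploring from K, it never reaches itself; equivalently, its strongly connected component is a singleton.

No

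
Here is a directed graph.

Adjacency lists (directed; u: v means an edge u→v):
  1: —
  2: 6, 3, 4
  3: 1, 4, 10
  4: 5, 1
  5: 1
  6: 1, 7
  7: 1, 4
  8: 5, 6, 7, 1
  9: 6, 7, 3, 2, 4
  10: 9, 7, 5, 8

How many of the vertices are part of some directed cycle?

A vertex is on a directed cycle iff it belongs to a strongly connected component of size ≥ 2 (or has a self-loop).
The vertices on cycles are {2, 3, 9, 10} — 4 in total.

4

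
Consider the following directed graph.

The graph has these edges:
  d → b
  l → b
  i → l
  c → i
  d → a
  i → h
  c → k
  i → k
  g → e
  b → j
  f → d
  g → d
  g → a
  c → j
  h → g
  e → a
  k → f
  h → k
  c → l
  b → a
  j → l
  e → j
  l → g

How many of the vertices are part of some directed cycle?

A vertex is on a directed cycle iff it belongs to a strongly connected component of size ≥ 2 (or has a self-loop).
The vertices on cycles are {b, d, e, g, j, l} — 6 in total.

6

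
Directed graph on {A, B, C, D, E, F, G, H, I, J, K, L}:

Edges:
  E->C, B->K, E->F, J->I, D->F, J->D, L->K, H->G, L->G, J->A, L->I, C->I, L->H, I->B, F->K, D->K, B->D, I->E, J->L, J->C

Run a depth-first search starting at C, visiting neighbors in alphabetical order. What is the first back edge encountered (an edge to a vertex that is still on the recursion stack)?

DFS from C (visiting neighbors in alphabetical order); mark gray on enter, black on exit:
C gray
  I gray
    B gray
      D gray
        F gray
          K gray
          K black
        F black
        D→K: K black — skip
      D black
      B→K: K black — skip
    B black
    E gray
      E→C: C is gray → back edge
First back edge: E → C.

E->C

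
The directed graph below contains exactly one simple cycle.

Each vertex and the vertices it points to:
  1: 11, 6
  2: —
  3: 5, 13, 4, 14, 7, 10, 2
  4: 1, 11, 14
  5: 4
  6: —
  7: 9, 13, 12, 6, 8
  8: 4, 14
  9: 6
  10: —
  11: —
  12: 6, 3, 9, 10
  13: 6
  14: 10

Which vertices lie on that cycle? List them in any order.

3, 7, 12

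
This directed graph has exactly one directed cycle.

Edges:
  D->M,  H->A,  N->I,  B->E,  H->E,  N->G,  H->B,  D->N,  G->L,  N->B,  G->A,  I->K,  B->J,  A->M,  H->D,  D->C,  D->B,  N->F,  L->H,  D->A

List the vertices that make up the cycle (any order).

DFS with gray/black marking from G:
G gray
  A gray
    M gray
    M black
  A black
  L gray
    H gray
      E gray
      E black
      B gray
        B→E: E black — skip
        J gray
        J black
      B black
      H→A: A black — skip
      D gray
        C gray
        C black
        D→A: A black — skip
        D→M: M black — skip
        D→B: B black — skip
        N gray
          N→G: G is gray → back edge
Back edge closes the cycle G → L → H → D → N → G; its vertices are {D, G, H, L, N}.

D, G, H, L, N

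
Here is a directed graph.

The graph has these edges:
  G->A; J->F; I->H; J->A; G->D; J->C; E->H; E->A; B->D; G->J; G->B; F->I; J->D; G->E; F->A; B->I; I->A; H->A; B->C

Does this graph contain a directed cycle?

No

DFS with white/gray/black marking, starting from F:
F gray
  I gray
    H gray
      A gray
      A black
    H black
    I→A: A black — skip
  I black
  F→A: A black — skip
F black
B gray
  B→I: I black — skip
  C gray
  C black
  D gray
  D black
B black
E gray
  E→A: A black — skip
  E→H: H black — skip
E black
G gray
  G→A: A black — skip
  J gray
    J→F: F black — skip
    J→D: D black — skip
    J→C: C black — skip
    J→A: A black — skip
  J black
  G→B: B black — skip
  G→E: E black — skip
  G→D: D black — skip
G black
Every edge goes to a white or black vertex — no back edge, so the graph is acyclic.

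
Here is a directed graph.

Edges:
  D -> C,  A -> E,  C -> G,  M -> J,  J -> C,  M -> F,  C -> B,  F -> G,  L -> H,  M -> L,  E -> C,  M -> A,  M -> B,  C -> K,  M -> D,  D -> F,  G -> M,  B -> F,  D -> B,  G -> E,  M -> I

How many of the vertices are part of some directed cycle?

9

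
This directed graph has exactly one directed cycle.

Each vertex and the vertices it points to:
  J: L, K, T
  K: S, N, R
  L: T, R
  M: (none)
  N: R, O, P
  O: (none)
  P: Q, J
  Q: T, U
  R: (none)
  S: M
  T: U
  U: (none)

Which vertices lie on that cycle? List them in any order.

J, K, N, P

DFS with gray/black marking from N:
N gray
  R gray
  R black
  O gray
  O black
  P gray
    Q gray
      T gray
        U gray
        U black
      T black
      Q→U: U black — skip
    Q black
    J gray
      L gray
        L→T: T black — skip
        L→R: R black — skip
      L black
      K gray
        S gray
          M gray
          M black
        S black
        K→N: N is gray → back edge
Back edge closes the cycle N → P → J → K → N; its vertices are {J, K, N, P}.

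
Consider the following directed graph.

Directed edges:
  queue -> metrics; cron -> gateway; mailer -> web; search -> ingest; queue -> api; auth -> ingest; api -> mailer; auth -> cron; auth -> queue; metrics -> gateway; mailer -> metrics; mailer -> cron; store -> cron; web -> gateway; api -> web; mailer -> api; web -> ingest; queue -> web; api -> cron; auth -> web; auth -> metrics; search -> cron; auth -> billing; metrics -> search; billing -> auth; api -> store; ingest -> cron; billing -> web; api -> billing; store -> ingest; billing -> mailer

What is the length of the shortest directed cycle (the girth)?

2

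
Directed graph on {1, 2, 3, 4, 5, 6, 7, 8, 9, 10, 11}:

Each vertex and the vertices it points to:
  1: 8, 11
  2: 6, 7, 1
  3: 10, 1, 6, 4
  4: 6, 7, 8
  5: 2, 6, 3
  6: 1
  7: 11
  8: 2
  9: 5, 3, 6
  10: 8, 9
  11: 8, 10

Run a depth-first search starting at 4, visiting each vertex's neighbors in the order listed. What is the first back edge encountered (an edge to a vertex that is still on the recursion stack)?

2→6

DFS from 4 (visiting each vertex's neighbors in the order listed); mark gray on enter, black on exit:
4 gray
  6 gray
    1 gray
      8 gray
        2 gray
          2→6: 6 is gray → back edge
First back edge: 2 → 6.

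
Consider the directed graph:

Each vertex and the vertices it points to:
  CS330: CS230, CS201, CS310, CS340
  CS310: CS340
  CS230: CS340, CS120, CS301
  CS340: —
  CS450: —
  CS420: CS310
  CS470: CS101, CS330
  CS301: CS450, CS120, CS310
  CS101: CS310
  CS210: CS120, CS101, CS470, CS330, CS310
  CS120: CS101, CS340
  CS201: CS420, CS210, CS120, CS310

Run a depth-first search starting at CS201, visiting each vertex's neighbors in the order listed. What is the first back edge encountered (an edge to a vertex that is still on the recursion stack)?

CS330->CS201

DFS from CS201 (visiting each vertex's neighbors in the order listed); mark gray on enter, black on exit:
CS201 gray
  CS420 gray
    CS310 gray
      CS340 gray
      CS340 black
    CS310 black
  CS420 black
  CS210 gray
    CS120 gray
      CS101 gray
        CS101→CS310: CS310 black — skip
      CS101 black
      CS120→CS340: CS340 black — skip
    CS120 black
    CS210→CS101: CS101 black — skip
    CS470 gray
      CS470→CS101: CS101 black — skip
      CS330 gray
        CS230 gray
          CS230→CS340: CS340 black — skip
          CS230→CS120: CS120 black — skip
          CS301 gray
            CS450 gray
            CS450 black
            CS301→CS120: CS120 black — skip
            CS301→CS310: CS310 black — skip
          CS301 black
        CS230 black
        CS330→CS201: CS201 is gray → back edge
First back edge: CS330 → CS201.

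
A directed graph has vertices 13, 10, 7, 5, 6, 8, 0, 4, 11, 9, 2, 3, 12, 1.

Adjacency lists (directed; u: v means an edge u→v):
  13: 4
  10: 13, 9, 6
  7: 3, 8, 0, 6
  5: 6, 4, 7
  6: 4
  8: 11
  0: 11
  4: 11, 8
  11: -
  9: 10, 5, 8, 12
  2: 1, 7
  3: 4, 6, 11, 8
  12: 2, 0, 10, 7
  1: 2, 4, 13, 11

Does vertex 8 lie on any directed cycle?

8 lies on a cycle iff there is a path from 8 back to itself.
Exploring from 8, it never reaches itself; equivalently, its strongly connected component is a singleton.

No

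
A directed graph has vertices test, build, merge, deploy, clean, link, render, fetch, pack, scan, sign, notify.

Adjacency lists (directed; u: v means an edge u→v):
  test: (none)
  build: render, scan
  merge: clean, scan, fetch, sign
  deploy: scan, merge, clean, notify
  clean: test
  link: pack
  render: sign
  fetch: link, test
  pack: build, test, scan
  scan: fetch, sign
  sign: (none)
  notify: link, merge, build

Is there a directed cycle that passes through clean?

clean lies on a cycle iff there is a path from clean back to itself.
Exploring from clean, it never reaches itself; equivalently, its strongly connected component is a singleton.

No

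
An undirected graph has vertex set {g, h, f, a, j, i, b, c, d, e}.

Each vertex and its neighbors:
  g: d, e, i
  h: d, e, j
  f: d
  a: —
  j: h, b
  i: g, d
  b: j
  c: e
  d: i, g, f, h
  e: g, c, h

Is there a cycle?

Yes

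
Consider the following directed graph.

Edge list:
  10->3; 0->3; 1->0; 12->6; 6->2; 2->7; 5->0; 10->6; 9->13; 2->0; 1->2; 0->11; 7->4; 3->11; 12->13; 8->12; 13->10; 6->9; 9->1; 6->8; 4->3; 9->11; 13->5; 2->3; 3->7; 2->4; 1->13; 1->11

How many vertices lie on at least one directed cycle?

10

A vertex is on a directed cycle iff it belongs to a strongly connected component of size ≥ 2 (or has a self-loop).
The vertices on cycles are {1, 3, 4, 6, 7, 8, 9, 10, 12, 13} — 10 in total.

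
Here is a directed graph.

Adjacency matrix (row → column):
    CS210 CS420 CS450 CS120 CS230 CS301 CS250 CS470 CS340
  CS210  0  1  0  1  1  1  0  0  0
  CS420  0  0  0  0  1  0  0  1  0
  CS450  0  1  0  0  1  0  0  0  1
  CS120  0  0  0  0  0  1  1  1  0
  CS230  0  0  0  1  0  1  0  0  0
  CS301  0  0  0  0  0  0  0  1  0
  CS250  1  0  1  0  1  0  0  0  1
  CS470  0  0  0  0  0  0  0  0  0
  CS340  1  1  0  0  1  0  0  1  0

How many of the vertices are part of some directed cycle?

A vertex is on a directed cycle iff it belongs to a strongly connected component of size ≥ 2 (or has a self-loop).
The vertices on cycles are {CS120, CS210, CS230, CS250, CS340, CS420, CS450} — 7 in total.

7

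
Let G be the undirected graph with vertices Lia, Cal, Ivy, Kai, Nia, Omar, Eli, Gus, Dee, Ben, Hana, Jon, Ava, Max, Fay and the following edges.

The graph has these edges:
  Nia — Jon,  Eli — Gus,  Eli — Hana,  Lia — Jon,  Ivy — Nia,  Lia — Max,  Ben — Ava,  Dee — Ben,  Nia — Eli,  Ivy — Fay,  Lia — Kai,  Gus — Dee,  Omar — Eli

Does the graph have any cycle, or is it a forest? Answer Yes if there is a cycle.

No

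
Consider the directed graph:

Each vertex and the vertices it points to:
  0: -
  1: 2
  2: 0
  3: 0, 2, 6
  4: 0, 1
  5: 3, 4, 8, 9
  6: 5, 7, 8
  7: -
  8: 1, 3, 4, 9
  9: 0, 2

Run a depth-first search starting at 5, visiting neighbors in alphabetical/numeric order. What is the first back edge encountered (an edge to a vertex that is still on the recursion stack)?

6->5

DFS from 5 (visiting neighbors in alphabetical/numeric order); mark gray on enter, black on exit:
5 gray
  3 gray
    0 gray
    0 black
    2 gray
      2→0: 0 black — skip
    2 black
    6 gray
      6→5: 5 is gray → back edge
First back edge: 6 → 5.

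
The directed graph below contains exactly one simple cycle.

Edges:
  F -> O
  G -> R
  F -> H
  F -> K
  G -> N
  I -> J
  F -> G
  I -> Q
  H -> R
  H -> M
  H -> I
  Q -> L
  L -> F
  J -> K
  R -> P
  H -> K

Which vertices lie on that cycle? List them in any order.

DFS with gray/black marking from F:
F gray
  K gray
  K black
  O gray
  O black
  G gray
    R gray
      P gray
      P black
    R black
    N gray
    N black
  G black
  H gray
    H→K: K black — skip
    M gray
    M black
    H→R: R black — skip
    I gray
      J gray
        J→K: K black — skip
      J black
      Q gray
        L gray
          L→F: F is gray → back edge
Back edge closes the cycle F → H → I → Q → L → F; its vertices are {F, H, I, L, Q}.

F, H, I, L, Q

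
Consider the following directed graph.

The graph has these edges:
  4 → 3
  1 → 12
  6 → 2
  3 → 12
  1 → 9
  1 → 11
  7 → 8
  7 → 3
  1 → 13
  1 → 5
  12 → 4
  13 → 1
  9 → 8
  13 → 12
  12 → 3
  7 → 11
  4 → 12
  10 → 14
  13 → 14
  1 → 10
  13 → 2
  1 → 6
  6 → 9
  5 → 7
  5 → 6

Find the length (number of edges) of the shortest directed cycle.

For each vertex v, BFS finds the shortest path from v back to v.
The shortest such closed walk is 1 → 13 → 1, length 2.

2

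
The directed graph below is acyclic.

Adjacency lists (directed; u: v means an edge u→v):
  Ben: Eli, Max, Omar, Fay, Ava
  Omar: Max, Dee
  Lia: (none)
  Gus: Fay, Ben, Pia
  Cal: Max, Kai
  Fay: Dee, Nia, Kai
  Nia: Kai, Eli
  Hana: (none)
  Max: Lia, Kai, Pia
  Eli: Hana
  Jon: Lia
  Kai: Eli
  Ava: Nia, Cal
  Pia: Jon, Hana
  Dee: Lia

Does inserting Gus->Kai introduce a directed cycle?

Adding Gus→Kai creates a cycle iff Kai can already reach Gus.
Explore from Kai: no path reaches Gus. The graph stays acyclic.

No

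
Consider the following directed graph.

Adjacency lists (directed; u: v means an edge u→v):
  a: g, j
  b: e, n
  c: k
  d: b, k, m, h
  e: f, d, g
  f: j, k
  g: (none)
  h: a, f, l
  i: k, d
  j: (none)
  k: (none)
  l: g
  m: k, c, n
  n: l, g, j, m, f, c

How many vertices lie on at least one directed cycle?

A vertex is on a directed cycle iff it belongs to a strongly connected component of size ≥ 2 (or has a self-loop).
The vertices on cycles are {b, d, e, m, n} — 5 in total.

5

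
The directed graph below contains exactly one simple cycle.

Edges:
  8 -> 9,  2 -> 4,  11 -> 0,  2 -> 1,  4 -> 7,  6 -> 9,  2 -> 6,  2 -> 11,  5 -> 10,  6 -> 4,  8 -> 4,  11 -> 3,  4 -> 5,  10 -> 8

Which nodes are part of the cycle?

DFS with gray/black marking from 4:
4 gray
  5 gray
    10 gray
      8 gray
        8→4: 4 is gray → back edge
Back edge closes the cycle 4 → 5 → 10 → 8 → 4; its vertices are {4, 5, 8, 10}.

4, 5, 8, 10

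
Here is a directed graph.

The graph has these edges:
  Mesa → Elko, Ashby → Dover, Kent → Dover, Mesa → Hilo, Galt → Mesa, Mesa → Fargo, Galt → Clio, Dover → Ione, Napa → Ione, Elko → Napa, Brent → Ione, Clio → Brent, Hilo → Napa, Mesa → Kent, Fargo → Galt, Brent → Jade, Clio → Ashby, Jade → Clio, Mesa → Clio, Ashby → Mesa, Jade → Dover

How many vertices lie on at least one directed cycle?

7

A vertex is on a directed cycle iff it belongs to a strongly connected component of size ≥ 2 (or has a self-loop).
The vertices on cycles are {Clio, Galt, Jade, Mesa, Ashby, Brent, Fargo} — 7 in total.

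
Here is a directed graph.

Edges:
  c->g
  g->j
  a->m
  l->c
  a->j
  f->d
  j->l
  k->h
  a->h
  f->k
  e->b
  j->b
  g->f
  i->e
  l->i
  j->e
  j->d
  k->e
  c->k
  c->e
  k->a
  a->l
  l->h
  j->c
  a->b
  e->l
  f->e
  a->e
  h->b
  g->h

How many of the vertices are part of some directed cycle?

9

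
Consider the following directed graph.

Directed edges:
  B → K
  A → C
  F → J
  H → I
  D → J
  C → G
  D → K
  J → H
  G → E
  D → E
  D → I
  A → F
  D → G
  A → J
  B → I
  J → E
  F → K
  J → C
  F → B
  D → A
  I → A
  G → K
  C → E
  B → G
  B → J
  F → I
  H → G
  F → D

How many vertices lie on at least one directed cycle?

7

A vertex is on a directed cycle iff it belongs to a strongly connected component of size ≥ 2 (or has a self-loop).
The vertices on cycles are {A, B, D, F, H, I, J} — 7 in total.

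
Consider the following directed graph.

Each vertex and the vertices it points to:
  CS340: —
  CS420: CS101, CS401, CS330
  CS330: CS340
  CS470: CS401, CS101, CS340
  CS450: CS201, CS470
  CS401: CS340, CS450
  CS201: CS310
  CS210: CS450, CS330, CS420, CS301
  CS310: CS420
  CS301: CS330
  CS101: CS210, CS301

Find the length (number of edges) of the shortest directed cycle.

3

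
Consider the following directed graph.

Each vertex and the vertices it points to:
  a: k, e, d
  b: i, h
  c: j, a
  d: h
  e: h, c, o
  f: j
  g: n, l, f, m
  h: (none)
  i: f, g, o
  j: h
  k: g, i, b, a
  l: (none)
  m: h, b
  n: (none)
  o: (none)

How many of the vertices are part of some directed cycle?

8

A vertex is on a directed cycle iff it belongs to a strongly connected component of size ≥ 2 (or has a self-loop).
The vertices on cycles are {a, b, c, e, g, i, k, m} — 8 in total.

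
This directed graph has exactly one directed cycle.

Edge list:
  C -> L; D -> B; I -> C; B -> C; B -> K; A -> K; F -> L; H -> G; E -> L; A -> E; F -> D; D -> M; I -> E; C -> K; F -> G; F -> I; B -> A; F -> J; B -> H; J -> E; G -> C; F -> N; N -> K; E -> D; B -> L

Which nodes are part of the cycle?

A, B, D, E

DFS with gray/black marking from D:
D gray
  B gray
    A gray
      E gray
        E→D: D is gray → back edge
Back edge closes the cycle D → B → A → E → D; its vertices are {A, B, D, E}.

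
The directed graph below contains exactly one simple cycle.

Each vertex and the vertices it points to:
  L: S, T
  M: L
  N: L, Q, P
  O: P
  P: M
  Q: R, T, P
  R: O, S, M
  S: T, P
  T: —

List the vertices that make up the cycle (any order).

L, M, P, S

DFS with gray/black marking from L:
L gray
  S gray
    T gray
    T black
    P gray
      M gray
        M→L: L is gray → back edge
Back edge closes the cycle L → S → P → M → L; its vertices are {L, M, P, S}.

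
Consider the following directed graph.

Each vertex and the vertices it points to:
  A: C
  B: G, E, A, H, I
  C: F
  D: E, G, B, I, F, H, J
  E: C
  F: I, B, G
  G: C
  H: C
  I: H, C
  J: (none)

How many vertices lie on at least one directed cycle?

A vertex is on a directed cycle iff it belongs to a strongly connected component of size ≥ 2 (or has a self-loop).
The vertices on cycles are {A, B, C, E, F, G, H, I} — 8 in total.

8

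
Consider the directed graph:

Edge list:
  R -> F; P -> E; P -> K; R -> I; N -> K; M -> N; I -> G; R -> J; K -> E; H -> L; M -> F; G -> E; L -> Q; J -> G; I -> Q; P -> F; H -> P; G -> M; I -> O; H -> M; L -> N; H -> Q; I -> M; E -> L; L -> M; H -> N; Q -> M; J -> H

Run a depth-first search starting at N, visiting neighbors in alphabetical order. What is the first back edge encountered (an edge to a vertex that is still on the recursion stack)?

DFS from N (visiting neighbors in alphabetical order); mark gray on enter, black on exit:
N gray
  K gray
    E gray
      L gray
        M gray
          F gray
          F black
          M→N: N is gray → back edge
First back edge: M → N.

M→N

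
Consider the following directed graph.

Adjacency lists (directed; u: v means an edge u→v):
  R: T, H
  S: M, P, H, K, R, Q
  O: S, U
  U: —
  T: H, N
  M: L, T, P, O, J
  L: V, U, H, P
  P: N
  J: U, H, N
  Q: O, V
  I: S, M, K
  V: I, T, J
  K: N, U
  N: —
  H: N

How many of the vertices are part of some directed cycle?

A vertex is on a directed cycle iff it belongs to a strongly connected component of size ≥ 2 (or has a self-loop).
The vertices on cycles are {I, L, M, O, Q, S, V} — 7 in total.

7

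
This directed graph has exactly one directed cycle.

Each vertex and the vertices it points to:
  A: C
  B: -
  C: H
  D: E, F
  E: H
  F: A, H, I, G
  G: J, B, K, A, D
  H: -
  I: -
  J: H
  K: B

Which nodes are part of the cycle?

DFS with gray/black marking from F:
F gray
  A gray
    C gray
      H gray
      H black
    C black
  A black
  F→H: H black — skip
  I gray
  I black
  G gray
    J gray
      J→H: H black — skip
    J black
    B gray
    B black
    K gray
      K→B: B black — skip
    K black
    G→A: A black — skip
    D gray
      E gray
        E→H: H black — skip
      E black
      D→F: F is gray → back edge
Back edge closes the cycle F → G → D → F; its vertices are {D, F, G}.

D, F, G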